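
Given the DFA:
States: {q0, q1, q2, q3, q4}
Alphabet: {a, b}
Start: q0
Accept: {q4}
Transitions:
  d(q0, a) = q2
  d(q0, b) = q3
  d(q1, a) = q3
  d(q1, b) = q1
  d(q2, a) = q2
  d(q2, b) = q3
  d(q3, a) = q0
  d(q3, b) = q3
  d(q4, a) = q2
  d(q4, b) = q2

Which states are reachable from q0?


BFS from q0:
  layer 0: {q0}
  layer 1: {q2, q3}

{q0, q2, q3}


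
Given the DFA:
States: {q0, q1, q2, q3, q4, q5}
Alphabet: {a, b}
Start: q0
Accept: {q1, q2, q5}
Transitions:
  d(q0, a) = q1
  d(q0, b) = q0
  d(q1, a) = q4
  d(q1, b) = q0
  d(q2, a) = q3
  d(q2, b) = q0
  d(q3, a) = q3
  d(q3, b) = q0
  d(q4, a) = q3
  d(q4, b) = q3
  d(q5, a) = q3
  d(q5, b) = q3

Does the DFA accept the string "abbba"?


Trace: q0 -> q1 -> q0 -> q0 -> q0 -> q1
Final state: q1
Accept states: {q1, q2, q5}

Yes, accepted (final state q1 is an accept state)


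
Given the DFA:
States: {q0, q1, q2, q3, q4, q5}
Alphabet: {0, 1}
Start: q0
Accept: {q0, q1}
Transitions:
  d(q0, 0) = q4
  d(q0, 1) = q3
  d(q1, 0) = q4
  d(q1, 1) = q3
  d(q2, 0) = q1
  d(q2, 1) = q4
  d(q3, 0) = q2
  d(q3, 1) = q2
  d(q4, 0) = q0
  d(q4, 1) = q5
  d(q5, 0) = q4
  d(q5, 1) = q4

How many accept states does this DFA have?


Accept states listed: {q0, q1}
Counting: q0(1) q1(2)

2


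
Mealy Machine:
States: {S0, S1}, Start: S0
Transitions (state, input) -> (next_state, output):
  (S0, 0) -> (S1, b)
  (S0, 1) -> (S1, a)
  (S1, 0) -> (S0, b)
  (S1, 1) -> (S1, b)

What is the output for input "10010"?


Step-by-step:
  (S0, 1) -> (S1, a)
  (S1, 0) -> (S0, b)
  (S0, 0) -> (S1, b)
  (S1, 1) -> (S1, b)
  (S1, 0) -> (S0, b)

"abbbb"


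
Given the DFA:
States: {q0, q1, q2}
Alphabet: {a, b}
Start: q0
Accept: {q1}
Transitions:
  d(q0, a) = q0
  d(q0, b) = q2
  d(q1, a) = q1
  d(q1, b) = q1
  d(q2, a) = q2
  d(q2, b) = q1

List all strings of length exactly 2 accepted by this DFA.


All strings of length 2: 4 total
Accepted: 1

"bb"


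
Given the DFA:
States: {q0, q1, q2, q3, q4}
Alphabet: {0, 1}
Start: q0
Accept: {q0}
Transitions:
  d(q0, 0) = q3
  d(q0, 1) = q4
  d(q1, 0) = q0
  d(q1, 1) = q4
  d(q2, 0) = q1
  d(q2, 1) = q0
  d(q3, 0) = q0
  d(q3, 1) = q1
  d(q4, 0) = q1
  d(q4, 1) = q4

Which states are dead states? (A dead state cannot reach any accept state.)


Forward reachability from each state:
  q0 -> reaches accept state q0 (live)
  q1 -> reaches accept state q0 (live)
  q2 -> reaches accept state q0 (live)
  q3 -> reaches accept state q0 (live)
  q4 -> reaches accept state q0 (live)

None (all states can reach an accept state)


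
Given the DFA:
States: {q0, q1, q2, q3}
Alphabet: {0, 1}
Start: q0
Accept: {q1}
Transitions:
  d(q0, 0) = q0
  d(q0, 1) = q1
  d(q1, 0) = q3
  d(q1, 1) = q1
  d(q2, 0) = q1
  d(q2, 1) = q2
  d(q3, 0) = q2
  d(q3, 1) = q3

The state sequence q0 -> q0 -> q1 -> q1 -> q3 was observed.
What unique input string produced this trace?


Trace back each transition to find the symbol:
  q0 --[0]--> q0
  q0 --[1]--> q1
  q1 --[1]--> q1
  q1 --[0]--> q3

"0110"


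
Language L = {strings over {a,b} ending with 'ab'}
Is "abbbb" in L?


last two symbols = 'bb'

No, "abbbb" is not in L


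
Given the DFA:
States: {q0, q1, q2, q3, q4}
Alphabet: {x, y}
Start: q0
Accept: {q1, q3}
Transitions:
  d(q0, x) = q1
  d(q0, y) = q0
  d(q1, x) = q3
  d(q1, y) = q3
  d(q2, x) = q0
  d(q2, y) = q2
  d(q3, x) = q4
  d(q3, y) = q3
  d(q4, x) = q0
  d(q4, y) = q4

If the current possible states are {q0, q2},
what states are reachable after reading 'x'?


Apply transition on 'x' from each current state:
  d(q0, x) = q1
  d(q2, x) = q0

{q0, q1}


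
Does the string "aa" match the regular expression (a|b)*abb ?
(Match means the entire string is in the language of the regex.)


|string| = 2; first = 'a'; last = 'a'

No, "aa" does not match (a|b)*abb


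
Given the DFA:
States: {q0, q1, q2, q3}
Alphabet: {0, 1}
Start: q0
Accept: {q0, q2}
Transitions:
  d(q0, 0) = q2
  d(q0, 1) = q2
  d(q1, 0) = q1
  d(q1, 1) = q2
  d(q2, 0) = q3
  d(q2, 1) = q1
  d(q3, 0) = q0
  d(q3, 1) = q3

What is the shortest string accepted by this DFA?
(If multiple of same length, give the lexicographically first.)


BFS by string length (lex-first path to each state shown):
  len 0: q0<-""
Found accept state at length 0.

"" (empty string)


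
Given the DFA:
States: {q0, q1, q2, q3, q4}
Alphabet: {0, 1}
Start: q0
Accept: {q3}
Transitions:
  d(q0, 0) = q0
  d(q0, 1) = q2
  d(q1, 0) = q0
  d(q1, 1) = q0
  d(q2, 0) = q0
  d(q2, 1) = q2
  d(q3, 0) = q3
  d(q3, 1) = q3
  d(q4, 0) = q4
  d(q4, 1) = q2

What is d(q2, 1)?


Looking up transition d(q2, 1)

q2


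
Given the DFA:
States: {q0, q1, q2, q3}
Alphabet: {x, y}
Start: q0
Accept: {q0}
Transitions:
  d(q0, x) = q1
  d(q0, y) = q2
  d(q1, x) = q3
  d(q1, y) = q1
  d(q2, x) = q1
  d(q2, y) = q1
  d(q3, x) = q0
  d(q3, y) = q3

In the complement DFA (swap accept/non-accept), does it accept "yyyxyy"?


Trace: q0 -> q2 -> q1 -> q1 -> q3 -> q3 -> q3
Final: q3
Original accept: {q0}
Complement: q3 is not in original accept

Yes, complement accepts (original rejects)


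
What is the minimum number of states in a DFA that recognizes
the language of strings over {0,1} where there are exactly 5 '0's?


States: count = 0, 1, ..., 5 (that's 6 states), plus a dead state for count > 5.
Total: 6 + 1 = 7. Accept = count-5 state.

7


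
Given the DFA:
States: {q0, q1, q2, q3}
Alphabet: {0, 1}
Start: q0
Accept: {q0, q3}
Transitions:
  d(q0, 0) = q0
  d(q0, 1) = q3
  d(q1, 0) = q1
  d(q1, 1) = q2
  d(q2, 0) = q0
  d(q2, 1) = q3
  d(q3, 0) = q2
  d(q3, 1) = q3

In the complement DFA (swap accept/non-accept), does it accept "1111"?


Trace: q0 -> q3 -> q3 -> q3 -> q3
Final: q3
Original accept: {q0, q3}
Complement: q3 is in original accept

No, complement rejects (original accepts)


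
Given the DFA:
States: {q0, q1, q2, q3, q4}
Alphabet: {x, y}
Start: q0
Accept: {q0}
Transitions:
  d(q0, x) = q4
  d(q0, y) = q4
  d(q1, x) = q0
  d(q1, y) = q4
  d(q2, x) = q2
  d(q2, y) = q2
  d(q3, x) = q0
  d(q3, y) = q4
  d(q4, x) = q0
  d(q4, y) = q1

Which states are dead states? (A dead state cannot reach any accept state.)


Forward reachability from each state:
  q0 -> reaches accept state q0 (live)
  q1 -> reaches accept state q0 (live)
  q2 -> reaches {q2}, no accept state (dead)
  q3 -> reaches accept state q0 (live)
  q4 -> reaches accept state q0 (live)

{q2}


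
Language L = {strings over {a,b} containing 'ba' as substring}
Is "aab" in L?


'ba' does not occur

No, "aab" is not in L


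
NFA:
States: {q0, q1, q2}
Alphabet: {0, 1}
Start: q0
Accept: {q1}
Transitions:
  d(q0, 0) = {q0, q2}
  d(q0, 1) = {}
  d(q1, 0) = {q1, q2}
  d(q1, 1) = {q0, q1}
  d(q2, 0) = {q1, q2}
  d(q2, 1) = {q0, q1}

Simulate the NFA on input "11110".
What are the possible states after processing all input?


Start: {q0}
  --1--> {}
  --1--> {}
  --1--> {}
  --1--> {}
  --0--> {}

{} (empty set, no valid transitions)


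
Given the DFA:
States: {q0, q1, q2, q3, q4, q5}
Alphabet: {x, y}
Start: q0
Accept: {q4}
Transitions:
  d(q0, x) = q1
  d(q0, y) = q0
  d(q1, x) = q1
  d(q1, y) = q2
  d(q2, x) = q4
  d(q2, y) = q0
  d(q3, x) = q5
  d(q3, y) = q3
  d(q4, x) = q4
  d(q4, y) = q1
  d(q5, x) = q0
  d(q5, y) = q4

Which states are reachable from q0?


BFS from q0:
  layer 0: {q0}
  layer 1: {q1}
  layer 2: {q2}
  layer 3: {q4}

{q0, q1, q2, q4}


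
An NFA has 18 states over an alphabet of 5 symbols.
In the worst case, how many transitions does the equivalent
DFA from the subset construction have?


Subset construction: one DFA state per subset of NFA states = 2^18 = 262144 states.
Each DFA state has 5 outgoing transitions: 262144 * 5 = 1310720

1310720


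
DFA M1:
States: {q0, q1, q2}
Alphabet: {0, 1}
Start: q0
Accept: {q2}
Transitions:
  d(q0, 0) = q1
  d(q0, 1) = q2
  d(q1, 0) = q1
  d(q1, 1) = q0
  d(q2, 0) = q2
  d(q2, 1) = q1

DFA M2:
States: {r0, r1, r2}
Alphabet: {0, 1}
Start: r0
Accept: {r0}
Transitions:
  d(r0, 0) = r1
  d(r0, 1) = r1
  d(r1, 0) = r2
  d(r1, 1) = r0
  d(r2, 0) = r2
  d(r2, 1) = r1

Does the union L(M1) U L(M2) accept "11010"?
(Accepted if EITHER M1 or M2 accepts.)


M1: final=q1 accepted=False
M2: final=r1 accepted=False

No, union rejects (neither accepts)


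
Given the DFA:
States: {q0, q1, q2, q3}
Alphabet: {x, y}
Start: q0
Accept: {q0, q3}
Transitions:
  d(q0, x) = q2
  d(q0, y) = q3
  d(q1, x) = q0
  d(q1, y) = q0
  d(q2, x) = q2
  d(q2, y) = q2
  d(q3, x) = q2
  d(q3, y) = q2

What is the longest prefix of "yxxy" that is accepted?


Run the DFA, marking each prefix where the state is accepting:
  "" -> q0 [accept]
  "y" -> q3 [accept]
  "yx" -> q2 [reject]
  "yxx" -> q2 [reject]
  "yxxy" -> q2 [reject]

"y"


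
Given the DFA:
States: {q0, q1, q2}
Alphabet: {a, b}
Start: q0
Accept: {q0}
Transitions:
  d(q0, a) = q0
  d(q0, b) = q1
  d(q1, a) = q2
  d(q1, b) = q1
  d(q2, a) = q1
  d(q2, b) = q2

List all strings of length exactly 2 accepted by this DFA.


All strings of length 2: 4 total
Accepted: 1

"aa"


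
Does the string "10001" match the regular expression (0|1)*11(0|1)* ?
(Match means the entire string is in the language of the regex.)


|string| = 5; first = '1'; last = '1'

No, "10001" does not match (0|1)*11(0|1)*


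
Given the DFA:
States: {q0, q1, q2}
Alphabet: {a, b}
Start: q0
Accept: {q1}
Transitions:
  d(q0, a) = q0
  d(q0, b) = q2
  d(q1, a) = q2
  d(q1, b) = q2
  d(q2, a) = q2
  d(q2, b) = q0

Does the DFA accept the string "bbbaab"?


Trace: q0 -> q2 -> q0 -> q2 -> q2 -> q2 -> q0
Final state: q0
Accept states: {q1}

No, rejected (final state q0 is not an accept state)


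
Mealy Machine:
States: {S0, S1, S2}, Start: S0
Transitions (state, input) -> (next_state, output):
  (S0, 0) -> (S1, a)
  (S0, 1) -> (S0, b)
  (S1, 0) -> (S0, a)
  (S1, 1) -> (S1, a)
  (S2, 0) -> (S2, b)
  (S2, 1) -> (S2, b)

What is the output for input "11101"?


Step-by-step:
  (S0, 1) -> (S0, b)
  (S0, 1) -> (S0, b)
  (S0, 1) -> (S0, b)
  (S0, 0) -> (S1, a)
  (S1, 1) -> (S1, a)

"bbbaa"


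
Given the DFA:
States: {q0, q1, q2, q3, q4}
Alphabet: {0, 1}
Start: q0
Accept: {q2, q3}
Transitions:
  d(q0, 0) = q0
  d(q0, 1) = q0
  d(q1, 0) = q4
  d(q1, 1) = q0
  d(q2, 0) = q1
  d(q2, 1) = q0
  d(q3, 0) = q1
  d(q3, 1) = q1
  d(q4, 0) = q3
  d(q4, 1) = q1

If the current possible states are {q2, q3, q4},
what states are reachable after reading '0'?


Apply transition on '0' from each current state:
  d(q2, 0) = q1
  d(q3, 0) = q1
  d(q4, 0) = q3

{q1, q3}


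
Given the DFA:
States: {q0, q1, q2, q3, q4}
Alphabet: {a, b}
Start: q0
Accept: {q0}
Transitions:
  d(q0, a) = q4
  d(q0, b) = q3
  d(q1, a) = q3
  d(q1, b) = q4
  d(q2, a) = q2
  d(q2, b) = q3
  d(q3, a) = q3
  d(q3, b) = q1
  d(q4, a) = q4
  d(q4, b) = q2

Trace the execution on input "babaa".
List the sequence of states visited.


Input: babaa
d(q0, b) = q3
d(q3, a) = q3
d(q3, b) = q1
d(q1, a) = q3
d(q3, a) = q3


q0 -> q3 -> q3 -> q1 -> q3 -> q3


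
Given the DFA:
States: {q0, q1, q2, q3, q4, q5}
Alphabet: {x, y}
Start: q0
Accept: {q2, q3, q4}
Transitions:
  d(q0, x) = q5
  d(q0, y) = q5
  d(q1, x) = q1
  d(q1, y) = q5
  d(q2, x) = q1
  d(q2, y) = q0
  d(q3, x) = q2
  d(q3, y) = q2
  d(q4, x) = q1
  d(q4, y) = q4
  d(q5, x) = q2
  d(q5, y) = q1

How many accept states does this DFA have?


Accept states listed: {q2, q3, q4}
Counting: q2(1) q3(2) q4(3)

3


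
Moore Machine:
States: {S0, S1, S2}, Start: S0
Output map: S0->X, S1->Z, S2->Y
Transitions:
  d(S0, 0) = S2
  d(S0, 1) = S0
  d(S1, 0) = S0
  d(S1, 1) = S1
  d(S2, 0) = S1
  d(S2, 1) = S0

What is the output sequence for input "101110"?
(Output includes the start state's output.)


Start: S0 (output X)
  --1--> S0 (output X)
  --0--> S2 (output Y)
  --1--> S0 (output X)
  --1--> S0 (output X)
  --1--> S0 (output X)
  --0--> S2 (output Y)

"XXYXXXY"


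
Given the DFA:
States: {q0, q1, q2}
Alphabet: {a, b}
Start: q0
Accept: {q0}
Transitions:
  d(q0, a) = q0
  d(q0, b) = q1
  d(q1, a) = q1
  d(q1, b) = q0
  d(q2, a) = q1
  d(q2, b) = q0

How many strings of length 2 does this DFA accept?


Enumerating all length-2 strings:
  "aa" -> q0 [accept]
  "ab" -> q1 [reject]
  "ba" -> q1 [reject]
  "bb" -> q0 [accept]

2 out of 4


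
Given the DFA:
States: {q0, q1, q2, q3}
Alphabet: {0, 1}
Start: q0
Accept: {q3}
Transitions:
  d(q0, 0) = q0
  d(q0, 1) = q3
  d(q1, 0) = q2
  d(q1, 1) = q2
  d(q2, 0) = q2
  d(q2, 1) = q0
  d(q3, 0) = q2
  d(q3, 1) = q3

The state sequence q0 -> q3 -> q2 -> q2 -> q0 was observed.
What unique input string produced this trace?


Trace back each transition to find the symbol:
  q0 --[1]--> q3
  q3 --[0]--> q2
  q2 --[0]--> q2
  q2 --[1]--> q0

"1001"


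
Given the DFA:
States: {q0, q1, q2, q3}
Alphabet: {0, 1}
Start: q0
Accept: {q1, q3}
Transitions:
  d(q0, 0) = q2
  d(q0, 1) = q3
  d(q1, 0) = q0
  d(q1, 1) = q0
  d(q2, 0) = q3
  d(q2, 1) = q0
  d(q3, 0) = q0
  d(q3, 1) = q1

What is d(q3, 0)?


Looking up transition d(q3, 0)

q0


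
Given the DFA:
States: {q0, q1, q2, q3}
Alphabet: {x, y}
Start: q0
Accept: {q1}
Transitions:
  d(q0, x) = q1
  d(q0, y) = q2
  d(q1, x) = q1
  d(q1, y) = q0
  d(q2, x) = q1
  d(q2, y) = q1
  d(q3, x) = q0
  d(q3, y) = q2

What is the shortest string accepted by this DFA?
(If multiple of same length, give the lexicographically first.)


BFS by string length (lex-first path to each state shown):
  len 0: q0<-""
  len 1: q1<-"x", q2<-"y"
Found accept state at length 1.

"x"


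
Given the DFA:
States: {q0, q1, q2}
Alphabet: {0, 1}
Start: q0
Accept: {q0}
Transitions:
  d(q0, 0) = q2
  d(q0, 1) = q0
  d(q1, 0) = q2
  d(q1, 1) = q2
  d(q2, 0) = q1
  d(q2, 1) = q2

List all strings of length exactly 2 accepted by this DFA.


All strings of length 2: 4 total
Accepted: 1

"11"


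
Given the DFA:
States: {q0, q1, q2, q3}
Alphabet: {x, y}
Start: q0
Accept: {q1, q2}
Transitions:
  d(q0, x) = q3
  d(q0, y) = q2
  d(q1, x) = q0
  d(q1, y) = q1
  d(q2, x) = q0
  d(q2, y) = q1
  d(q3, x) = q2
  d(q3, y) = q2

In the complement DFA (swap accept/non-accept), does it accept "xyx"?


Trace: q0 -> q3 -> q2 -> q0
Final: q0
Original accept: {q1, q2}
Complement: q0 is not in original accept

Yes, complement accepts (original rejects)


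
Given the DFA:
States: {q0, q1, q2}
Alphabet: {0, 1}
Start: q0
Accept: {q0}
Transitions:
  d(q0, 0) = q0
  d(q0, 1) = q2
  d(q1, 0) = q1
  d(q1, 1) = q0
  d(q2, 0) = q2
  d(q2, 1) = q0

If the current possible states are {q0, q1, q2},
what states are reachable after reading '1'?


Apply transition on '1' from each current state:
  d(q0, 1) = q2
  d(q1, 1) = q0
  d(q2, 1) = q0

{q0, q2}


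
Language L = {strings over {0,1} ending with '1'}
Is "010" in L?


last symbol = '0'

No, "010" is not in L


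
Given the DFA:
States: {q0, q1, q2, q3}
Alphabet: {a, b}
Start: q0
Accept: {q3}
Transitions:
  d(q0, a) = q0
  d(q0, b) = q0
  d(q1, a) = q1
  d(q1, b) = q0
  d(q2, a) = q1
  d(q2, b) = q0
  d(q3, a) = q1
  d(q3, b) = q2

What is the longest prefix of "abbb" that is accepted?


Run the DFA, marking each prefix where the state is accepting:
  "" -> q0 [reject]
  "a" -> q0 [reject]
  "ab" -> q0 [reject]
  "abb" -> q0 [reject]
  "abbb" -> q0 [reject]

No prefix is accepted


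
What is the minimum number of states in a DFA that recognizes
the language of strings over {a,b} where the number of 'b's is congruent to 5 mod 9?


States track (count of 'b') mod 9.
Need 9 states: one per remainder 0..8; accept = remainder 5.

9


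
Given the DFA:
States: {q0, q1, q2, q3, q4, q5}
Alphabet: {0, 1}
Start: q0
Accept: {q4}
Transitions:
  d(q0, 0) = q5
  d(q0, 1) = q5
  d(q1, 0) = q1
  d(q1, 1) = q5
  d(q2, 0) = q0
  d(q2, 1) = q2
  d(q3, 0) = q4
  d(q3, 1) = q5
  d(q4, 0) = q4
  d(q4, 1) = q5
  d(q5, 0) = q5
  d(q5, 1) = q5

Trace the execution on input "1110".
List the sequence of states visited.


Input: 1110
d(q0, 1) = q5
d(q5, 1) = q5
d(q5, 1) = q5
d(q5, 0) = q5


q0 -> q5 -> q5 -> q5 -> q5


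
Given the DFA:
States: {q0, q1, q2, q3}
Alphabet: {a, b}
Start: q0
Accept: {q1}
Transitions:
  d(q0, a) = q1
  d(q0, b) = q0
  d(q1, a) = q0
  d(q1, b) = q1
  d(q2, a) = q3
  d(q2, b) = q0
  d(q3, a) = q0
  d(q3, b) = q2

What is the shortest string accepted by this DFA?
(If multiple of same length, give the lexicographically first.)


BFS by string length (lex-first path to each state shown):
  len 0: q0<-""
  len 1: q0<-"b", q1<-"a"
Found accept state at length 1.

"a"


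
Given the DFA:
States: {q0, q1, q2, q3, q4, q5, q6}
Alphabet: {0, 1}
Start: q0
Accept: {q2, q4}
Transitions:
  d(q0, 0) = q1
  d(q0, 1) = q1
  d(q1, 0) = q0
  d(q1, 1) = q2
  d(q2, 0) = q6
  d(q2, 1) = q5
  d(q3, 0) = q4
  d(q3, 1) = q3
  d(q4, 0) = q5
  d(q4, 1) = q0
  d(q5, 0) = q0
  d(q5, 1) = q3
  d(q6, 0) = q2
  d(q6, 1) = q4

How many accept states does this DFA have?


Accept states listed: {q2, q4}
Counting: q2(1) q4(2)

2


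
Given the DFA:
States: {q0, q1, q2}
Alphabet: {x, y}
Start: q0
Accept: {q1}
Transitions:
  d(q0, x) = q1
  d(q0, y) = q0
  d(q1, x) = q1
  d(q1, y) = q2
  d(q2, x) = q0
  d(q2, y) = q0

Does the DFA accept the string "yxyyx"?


Trace: q0 -> q0 -> q1 -> q2 -> q0 -> q1
Final state: q1
Accept states: {q1}

Yes, accepted (final state q1 is an accept state)


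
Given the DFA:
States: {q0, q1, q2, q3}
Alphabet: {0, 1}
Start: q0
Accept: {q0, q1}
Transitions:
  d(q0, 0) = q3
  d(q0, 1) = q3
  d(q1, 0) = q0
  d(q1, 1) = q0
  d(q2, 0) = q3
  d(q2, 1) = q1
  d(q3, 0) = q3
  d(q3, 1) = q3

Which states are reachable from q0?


BFS from q0:
  layer 0: {q0}
  layer 1: {q3}

{q0, q3}


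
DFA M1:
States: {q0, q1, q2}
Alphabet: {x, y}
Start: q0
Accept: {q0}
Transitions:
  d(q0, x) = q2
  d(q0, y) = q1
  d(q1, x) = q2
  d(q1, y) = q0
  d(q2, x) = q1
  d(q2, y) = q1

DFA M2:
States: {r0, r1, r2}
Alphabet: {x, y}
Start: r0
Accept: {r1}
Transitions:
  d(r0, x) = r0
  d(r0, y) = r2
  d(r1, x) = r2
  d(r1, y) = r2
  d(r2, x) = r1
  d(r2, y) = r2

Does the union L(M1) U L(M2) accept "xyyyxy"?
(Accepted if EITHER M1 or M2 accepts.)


M1: final=q1 accepted=False
M2: final=r2 accepted=False

No, union rejects (neither accepts)


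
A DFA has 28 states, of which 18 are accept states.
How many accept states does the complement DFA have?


Complement swaps accept and non-accept states.
28 - 18 = 10

10


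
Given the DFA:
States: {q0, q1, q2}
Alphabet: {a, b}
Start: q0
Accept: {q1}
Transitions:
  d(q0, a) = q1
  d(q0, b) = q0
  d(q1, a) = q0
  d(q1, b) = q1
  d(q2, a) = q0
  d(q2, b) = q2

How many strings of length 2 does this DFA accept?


Enumerating all length-2 strings:
  "aa" -> q0 [reject]
  "ab" -> q1 [accept]
  "ba" -> q1 [accept]
  "bb" -> q0 [reject]

2 out of 4


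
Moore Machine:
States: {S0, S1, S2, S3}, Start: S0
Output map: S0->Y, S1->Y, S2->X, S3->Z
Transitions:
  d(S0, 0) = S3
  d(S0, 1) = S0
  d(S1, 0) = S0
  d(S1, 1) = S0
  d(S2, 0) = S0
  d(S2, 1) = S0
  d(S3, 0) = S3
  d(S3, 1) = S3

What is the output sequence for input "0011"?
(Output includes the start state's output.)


Start: S0 (output Y)
  --0--> S3 (output Z)
  --0--> S3 (output Z)
  --1--> S3 (output Z)
  --1--> S3 (output Z)

"YZZZZ"


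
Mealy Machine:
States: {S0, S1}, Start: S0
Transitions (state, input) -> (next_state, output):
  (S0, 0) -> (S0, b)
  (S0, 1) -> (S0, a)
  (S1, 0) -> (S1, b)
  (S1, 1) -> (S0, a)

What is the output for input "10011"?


Step-by-step:
  (S0, 1) -> (S0, a)
  (S0, 0) -> (S0, b)
  (S0, 0) -> (S0, b)
  (S0, 1) -> (S0, a)
  (S0, 1) -> (S0, a)

"abbaa"


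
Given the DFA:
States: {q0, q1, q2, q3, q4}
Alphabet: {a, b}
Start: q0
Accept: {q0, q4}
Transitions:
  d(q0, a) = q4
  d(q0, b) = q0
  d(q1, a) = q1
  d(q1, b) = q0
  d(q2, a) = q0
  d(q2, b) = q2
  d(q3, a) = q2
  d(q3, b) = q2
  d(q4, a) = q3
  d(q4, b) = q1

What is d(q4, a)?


Looking up transition d(q4, a)

q3


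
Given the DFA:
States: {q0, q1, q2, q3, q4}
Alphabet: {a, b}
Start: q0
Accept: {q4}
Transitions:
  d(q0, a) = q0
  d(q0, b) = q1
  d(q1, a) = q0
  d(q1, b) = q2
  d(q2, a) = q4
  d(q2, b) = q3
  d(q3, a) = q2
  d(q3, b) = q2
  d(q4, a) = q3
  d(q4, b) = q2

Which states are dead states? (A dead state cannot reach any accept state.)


Forward reachability from each state:
  q0 -> reaches accept state q4 (live)
  q1 -> reaches accept state q4 (live)
  q2 -> reaches accept state q4 (live)
  q3 -> reaches accept state q4 (live)
  q4 -> reaches accept state q4 (live)

None (all states can reach an accept state)


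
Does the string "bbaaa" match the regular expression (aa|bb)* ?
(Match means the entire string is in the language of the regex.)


|string| = 5; first = 'b'; last = 'a'

No, "bbaaa" does not match (aa|bb)*


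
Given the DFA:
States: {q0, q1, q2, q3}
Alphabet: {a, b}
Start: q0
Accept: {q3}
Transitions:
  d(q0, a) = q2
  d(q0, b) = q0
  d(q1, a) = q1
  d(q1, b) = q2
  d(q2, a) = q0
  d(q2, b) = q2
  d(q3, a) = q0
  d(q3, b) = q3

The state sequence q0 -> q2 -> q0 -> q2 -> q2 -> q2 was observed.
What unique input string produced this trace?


Trace back each transition to find the symbol:
  q0 --[a]--> q2
  q2 --[a]--> q0
  q0 --[a]--> q2
  q2 --[b]--> q2
  q2 --[b]--> q2

"aaabb"


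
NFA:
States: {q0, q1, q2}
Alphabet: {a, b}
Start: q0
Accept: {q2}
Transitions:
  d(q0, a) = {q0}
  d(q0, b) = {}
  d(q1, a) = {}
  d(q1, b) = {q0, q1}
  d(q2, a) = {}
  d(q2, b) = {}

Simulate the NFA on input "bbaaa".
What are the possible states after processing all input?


Start: {q0}
  --b--> {}
  --b--> {}
  --a--> {}
  --a--> {}
  --a--> {}

{} (empty set, no valid transitions)


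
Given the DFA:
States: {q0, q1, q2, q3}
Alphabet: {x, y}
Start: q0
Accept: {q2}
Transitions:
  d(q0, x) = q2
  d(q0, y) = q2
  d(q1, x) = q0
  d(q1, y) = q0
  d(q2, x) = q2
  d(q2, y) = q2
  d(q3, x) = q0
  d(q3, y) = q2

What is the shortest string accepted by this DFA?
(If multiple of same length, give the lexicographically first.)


BFS by string length (lex-first path to each state shown):
  len 0: q0<-""
  len 1: q2<-"x"
Found accept state at length 1.

"x"


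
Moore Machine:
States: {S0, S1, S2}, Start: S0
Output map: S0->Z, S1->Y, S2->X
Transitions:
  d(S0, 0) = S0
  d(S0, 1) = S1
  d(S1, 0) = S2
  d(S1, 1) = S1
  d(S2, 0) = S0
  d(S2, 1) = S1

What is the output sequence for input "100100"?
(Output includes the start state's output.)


Start: S0 (output Z)
  --1--> S1 (output Y)
  --0--> S2 (output X)
  --0--> S0 (output Z)
  --1--> S1 (output Y)
  --0--> S2 (output X)
  --0--> S0 (output Z)

"ZYXZYXZ"


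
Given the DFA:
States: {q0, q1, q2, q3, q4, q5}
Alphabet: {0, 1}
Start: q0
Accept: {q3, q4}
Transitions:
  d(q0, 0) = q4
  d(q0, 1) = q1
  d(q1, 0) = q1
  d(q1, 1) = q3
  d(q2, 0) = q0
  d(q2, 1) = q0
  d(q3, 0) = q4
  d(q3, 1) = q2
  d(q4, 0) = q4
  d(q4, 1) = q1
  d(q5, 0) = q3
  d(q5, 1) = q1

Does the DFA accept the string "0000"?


Trace: q0 -> q4 -> q4 -> q4 -> q4
Final state: q4
Accept states: {q3, q4}

Yes, accepted (final state q4 is an accept state)


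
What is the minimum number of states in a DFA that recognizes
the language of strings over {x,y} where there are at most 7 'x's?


States: count = 0, 1, ..., 7 (all accepting; 8 states), plus a dead state for count > 7.
Total: 8 + 1 = 9.

9


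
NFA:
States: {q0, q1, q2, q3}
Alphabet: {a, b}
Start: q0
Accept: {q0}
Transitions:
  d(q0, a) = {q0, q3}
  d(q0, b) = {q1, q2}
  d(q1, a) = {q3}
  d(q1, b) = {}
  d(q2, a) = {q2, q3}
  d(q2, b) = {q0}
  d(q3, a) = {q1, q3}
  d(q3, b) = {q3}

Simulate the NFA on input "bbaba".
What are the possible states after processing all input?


Start: {q0}
  --b--> {q1, q2}
  --b--> {q0}
  --a--> {q0, q3}
  --b--> {q1, q2, q3}
  --a--> {q1, q2, q3}

{q1, q2, q3}


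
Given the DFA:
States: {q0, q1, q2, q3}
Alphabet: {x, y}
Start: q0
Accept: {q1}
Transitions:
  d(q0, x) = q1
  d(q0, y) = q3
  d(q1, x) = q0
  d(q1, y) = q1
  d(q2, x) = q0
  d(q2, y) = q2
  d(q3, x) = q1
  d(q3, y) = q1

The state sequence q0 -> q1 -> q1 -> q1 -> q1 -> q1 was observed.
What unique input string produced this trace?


Trace back each transition to find the symbol:
  q0 --[x]--> q1
  q1 --[y]--> q1
  q1 --[y]--> q1
  q1 --[y]--> q1
  q1 --[y]--> q1

"xyyyy"


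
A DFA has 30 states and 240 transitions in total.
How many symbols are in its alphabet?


Each state has exactly one transition per symbol.
|alphabet| = transitions / states = 240 / 30 = 8

8


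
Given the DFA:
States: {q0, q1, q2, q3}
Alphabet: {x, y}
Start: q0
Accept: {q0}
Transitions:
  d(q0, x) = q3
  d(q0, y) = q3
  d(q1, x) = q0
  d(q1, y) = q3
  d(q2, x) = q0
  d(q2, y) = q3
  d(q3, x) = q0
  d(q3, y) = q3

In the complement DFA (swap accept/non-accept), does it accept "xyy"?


Trace: q0 -> q3 -> q3 -> q3
Final: q3
Original accept: {q0}
Complement: q3 is not in original accept

Yes, complement accepts (original rejects)


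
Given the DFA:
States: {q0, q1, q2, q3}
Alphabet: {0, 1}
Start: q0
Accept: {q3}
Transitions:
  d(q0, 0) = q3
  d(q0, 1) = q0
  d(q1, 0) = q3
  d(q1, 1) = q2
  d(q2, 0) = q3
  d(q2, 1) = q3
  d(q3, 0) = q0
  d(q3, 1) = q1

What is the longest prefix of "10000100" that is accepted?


Run the DFA, marking each prefix where the state is accepting:
  "" -> q0 [reject]
  "1" -> q0 [reject]
  "10" -> q3 [accept]
  "100" -> q0 [reject]
  "1000" -> q3 [accept]
  "10000" -> q0 [reject]
  "100001" -> q0 [reject]
  "1000010" -> q3 [accept]
  "10000100" -> q0 [reject]

"1000010"


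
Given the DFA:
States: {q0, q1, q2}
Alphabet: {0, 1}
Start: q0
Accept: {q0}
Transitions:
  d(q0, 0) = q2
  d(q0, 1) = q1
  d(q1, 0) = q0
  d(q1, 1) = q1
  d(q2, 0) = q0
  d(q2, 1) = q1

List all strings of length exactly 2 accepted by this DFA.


All strings of length 2: 4 total
Accepted: 2

"00", "10"


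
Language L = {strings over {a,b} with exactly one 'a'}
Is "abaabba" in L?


count('a') = 4

No, "abaabba" is not in L


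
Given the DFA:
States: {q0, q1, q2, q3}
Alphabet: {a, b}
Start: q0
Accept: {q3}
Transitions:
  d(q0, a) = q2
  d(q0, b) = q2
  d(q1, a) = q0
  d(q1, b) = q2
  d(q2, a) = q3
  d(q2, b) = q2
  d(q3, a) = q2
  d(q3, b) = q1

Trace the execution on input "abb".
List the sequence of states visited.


Input: abb
d(q0, a) = q2
d(q2, b) = q2
d(q2, b) = q2


q0 -> q2 -> q2 -> q2


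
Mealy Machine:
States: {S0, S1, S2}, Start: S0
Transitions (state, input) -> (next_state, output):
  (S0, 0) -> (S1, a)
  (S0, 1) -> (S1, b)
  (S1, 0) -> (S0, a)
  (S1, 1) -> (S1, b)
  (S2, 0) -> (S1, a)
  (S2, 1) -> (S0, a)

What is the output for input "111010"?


Step-by-step:
  (S0, 1) -> (S1, b)
  (S1, 1) -> (S1, b)
  (S1, 1) -> (S1, b)
  (S1, 0) -> (S0, a)
  (S0, 1) -> (S1, b)
  (S1, 0) -> (S0, a)

"bbbaba"


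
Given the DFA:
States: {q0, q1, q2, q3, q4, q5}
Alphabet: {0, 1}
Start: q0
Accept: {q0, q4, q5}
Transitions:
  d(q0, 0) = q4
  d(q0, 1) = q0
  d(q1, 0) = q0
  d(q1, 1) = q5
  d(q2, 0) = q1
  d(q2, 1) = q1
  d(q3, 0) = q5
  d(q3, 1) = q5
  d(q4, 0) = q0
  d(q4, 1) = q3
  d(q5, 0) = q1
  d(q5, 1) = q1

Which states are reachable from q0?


BFS from q0:
  layer 0: {q0}
  layer 1: {q4}
  layer 2: {q3}
  layer 3: {q5}
  layer 4: {q1}

{q0, q1, q3, q4, q5}


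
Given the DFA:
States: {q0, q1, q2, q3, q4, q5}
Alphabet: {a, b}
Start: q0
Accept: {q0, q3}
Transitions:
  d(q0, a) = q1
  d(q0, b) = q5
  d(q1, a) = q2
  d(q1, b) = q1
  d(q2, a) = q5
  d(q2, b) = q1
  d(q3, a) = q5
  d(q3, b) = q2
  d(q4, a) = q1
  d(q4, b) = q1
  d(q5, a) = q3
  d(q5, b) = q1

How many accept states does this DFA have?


Accept states listed: {q0, q3}
Counting: q0(1) q3(2)

2


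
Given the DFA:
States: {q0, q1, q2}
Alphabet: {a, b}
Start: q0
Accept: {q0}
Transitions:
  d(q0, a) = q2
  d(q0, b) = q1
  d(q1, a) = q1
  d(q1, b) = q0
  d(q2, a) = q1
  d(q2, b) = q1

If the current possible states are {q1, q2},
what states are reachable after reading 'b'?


Apply transition on 'b' from each current state:
  d(q1, b) = q0
  d(q2, b) = q1

{q0, q1}


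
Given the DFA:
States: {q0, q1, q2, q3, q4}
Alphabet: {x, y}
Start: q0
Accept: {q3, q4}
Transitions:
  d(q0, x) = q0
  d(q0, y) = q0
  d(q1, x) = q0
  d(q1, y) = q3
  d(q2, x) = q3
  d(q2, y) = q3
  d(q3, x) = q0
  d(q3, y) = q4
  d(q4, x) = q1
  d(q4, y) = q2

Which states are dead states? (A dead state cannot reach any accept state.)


Forward reachability from each state:
  q0 -> reaches {q0}, no accept state (dead)
  q1 -> reaches accept state q3 (live)
  q2 -> reaches accept state q3 (live)
  q3 -> reaches accept state q3 (live)
  q4 -> reaches accept state q3 (live)

{q0}


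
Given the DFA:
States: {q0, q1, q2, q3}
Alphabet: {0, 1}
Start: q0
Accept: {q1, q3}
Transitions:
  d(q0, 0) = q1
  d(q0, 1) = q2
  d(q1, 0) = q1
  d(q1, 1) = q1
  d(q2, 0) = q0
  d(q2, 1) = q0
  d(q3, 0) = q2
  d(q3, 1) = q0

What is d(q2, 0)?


Looking up transition d(q2, 0)

q0


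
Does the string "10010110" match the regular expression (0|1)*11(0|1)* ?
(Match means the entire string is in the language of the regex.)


|string| = 8; first = '1'; last = '0'

Yes, "10010110" matches (0|1)*11(0|1)*


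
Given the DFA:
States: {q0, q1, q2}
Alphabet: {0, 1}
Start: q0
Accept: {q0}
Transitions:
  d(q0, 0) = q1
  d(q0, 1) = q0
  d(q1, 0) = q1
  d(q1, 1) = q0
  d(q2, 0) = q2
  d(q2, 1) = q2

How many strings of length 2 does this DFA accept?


Enumerating all length-2 strings:
  "00" -> q1 [reject]
  "01" -> q0 [accept]
  "10" -> q1 [reject]
  "11" -> q0 [accept]

2 out of 4


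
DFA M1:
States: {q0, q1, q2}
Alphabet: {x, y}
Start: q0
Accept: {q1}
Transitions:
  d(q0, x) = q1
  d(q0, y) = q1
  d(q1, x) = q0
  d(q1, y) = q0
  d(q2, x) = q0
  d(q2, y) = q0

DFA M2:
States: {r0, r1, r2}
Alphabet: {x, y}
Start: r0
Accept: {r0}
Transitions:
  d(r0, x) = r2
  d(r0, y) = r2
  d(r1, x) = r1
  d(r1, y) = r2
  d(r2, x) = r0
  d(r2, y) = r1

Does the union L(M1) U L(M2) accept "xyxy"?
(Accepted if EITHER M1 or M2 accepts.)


M1: final=q0 accepted=False
M2: final=r2 accepted=False

No, union rejects (neither accepts)


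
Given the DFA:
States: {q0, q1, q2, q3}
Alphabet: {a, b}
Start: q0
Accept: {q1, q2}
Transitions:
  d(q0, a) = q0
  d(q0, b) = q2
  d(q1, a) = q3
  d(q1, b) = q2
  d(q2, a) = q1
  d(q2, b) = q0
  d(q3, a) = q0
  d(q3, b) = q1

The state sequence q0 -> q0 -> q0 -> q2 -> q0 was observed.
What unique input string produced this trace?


Trace back each transition to find the symbol:
  q0 --[a]--> q0
  q0 --[a]--> q0
  q0 --[b]--> q2
  q2 --[b]--> q0

"aabb"


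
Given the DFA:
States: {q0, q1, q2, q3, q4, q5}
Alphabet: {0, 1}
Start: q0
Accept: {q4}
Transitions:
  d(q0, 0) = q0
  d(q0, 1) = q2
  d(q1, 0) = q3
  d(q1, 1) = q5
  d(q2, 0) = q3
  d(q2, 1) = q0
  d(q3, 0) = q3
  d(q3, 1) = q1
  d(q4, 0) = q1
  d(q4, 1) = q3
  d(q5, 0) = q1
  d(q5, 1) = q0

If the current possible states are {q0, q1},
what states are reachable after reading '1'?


Apply transition on '1' from each current state:
  d(q0, 1) = q2
  d(q1, 1) = q5

{q2, q5}


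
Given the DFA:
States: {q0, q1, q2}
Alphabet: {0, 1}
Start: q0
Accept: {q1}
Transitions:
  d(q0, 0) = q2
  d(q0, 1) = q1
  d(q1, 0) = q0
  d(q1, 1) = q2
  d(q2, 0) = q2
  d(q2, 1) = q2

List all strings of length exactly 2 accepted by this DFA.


All strings of length 2: 4 total
Accepted: 0

None


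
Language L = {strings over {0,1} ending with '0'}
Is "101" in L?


last symbol = '1'

No, "101" is not in L


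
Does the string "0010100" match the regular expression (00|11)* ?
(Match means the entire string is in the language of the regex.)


|string| = 7; first = '0'; last = '0'

No, "0010100" does not match (00|11)*


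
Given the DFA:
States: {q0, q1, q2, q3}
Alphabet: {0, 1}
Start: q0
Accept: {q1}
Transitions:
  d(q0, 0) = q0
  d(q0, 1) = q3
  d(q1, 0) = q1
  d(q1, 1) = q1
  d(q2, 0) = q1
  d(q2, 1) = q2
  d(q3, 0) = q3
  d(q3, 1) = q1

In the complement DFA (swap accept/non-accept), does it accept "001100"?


Trace: q0 -> q0 -> q0 -> q3 -> q1 -> q1 -> q1
Final: q1
Original accept: {q1}
Complement: q1 is in original accept

No, complement rejects (original accepts)


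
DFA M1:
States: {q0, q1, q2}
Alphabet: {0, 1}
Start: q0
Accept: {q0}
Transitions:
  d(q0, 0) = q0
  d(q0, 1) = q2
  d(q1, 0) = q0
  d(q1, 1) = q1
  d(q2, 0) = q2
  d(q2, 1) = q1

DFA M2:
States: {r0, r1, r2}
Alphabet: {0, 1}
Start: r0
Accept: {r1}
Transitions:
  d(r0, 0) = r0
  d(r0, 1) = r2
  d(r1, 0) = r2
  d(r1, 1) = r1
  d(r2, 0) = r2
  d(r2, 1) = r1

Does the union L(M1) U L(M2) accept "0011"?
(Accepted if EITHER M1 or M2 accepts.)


M1: final=q1 accepted=False
M2: final=r1 accepted=True

Yes, union accepts


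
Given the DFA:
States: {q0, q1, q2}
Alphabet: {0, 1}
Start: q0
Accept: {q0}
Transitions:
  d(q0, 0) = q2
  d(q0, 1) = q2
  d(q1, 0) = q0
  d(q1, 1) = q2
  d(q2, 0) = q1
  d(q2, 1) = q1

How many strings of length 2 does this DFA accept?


Enumerating all length-2 strings:
  "00" -> q1 [reject]
  "01" -> q1 [reject]
  "10" -> q1 [reject]
  "11" -> q1 [reject]

0 out of 4


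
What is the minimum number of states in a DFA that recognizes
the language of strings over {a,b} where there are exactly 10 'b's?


States: count = 0, 1, ..., 10 (that's 11 states), plus a dead state for count > 10.
Total: 11 + 1 = 12. Accept = count-10 state.

12


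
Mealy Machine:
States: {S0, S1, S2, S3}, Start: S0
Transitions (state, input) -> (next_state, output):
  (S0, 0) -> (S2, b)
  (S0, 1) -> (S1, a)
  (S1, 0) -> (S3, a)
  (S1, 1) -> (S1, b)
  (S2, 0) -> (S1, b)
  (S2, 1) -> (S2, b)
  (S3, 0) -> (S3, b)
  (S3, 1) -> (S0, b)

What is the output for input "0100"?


Step-by-step:
  (S0, 0) -> (S2, b)
  (S2, 1) -> (S2, b)
  (S2, 0) -> (S1, b)
  (S1, 0) -> (S3, a)

"bbba"


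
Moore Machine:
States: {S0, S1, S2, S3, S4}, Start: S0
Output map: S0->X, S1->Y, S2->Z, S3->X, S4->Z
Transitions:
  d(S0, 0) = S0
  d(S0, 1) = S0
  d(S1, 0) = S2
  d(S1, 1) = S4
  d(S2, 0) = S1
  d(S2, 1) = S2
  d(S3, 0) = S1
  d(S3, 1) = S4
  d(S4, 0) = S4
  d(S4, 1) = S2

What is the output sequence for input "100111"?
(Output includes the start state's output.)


Start: S0 (output X)
  --1--> S0 (output X)
  --0--> S0 (output X)
  --0--> S0 (output X)
  --1--> S0 (output X)
  --1--> S0 (output X)
  --1--> S0 (output X)

"XXXXXXX"


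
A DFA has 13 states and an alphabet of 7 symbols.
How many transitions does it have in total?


Each state has exactly one transition per symbol.
13 * 7 = 91

91


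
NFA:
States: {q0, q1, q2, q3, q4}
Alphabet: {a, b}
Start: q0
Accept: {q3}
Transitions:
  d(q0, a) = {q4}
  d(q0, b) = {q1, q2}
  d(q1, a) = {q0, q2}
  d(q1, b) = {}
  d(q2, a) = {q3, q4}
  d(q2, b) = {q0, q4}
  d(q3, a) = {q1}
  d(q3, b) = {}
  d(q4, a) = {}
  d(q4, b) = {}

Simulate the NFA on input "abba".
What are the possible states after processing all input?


Start: {q0}
  --a--> {q4}
  --b--> {}
  --b--> {}
  --a--> {}

{} (empty set, no valid transitions)


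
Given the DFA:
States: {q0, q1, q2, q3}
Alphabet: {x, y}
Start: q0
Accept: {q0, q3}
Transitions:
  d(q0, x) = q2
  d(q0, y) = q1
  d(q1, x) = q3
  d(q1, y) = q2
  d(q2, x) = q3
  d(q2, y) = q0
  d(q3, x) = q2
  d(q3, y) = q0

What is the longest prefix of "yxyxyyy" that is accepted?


Run the DFA, marking each prefix where the state is accepting:
  "" -> q0 [accept]
  "y" -> q1 [reject]
  "yx" -> q3 [accept]
  "yxy" -> q0 [accept]
  "yxyx" -> q2 [reject]
  "yxyxy" -> q0 [accept]
  "yxyxyy" -> q1 [reject]
  "yxyxyyy" -> q2 [reject]

"yxyxy"


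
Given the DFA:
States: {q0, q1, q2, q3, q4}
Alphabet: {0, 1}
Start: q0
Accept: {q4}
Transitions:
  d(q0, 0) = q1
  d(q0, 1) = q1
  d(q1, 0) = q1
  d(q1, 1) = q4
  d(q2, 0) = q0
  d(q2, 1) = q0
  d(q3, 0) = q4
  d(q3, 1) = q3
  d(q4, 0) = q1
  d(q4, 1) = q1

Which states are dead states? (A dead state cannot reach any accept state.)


Forward reachability from each state:
  q0 -> reaches accept state q4 (live)
  q1 -> reaches accept state q4 (live)
  q2 -> reaches accept state q4 (live)
  q3 -> reaches accept state q4 (live)
  q4 -> reaches accept state q4 (live)

None (all states can reach an accept state)


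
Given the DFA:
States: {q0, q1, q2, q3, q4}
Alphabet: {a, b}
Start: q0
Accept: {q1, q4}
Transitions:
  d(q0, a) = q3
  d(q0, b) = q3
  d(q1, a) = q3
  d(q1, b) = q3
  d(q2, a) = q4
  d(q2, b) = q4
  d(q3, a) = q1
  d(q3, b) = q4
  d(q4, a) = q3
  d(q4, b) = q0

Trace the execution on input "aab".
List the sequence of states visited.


Input: aab
d(q0, a) = q3
d(q3, a) = q1
d(q1, b) = q3


q0 -> q3 -> q1 -> q3


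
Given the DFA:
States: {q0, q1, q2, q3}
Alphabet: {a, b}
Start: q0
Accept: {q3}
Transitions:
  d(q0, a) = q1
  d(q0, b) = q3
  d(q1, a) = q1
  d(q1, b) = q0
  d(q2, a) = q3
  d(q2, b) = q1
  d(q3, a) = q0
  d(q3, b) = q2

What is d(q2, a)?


Looking up transition d(q2, a)

q3


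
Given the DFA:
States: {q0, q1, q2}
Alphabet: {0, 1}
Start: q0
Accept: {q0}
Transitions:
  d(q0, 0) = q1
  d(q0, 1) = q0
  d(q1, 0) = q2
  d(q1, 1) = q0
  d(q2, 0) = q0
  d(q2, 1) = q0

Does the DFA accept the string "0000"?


Trace: q0 -> q1 -> q2 -> q0 -> q1
Final state: q1
Accept states: {q0}

No, rejected (final state q1 is not an accept state)


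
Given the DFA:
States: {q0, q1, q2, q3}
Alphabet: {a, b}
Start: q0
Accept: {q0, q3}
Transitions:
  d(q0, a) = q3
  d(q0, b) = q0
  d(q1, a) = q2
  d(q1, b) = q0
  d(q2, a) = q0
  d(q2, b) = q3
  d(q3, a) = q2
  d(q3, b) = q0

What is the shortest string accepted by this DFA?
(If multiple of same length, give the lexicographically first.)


BFS by string length (lex-first path to each state shown):
  len 0: q0<-""
Found accept state at length 0.

"" (empty string)


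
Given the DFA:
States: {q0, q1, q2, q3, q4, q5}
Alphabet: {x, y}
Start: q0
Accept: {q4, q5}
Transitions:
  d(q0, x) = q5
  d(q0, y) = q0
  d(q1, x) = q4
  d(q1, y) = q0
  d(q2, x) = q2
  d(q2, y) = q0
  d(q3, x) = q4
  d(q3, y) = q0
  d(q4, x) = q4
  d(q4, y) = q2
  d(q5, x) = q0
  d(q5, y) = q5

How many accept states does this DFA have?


Accept states listed: {q4, q5}
Counting: q4(1) q5(2)

2


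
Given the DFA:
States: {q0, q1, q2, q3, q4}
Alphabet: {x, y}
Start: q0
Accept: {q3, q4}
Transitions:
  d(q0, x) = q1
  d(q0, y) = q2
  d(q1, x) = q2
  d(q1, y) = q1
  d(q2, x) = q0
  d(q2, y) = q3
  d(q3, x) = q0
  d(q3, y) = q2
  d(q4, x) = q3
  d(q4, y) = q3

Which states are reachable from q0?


BFS from q0:
  layer 0: {q0}
  layer 1: {q1, q2}
  layer 2: {q3}

{q0, q1, q2, q3}


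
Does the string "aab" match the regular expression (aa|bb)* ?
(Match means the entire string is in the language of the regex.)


|string| = 3; first = 'a'; last = 'b'

No, "aab" does not match (aa|bb)*


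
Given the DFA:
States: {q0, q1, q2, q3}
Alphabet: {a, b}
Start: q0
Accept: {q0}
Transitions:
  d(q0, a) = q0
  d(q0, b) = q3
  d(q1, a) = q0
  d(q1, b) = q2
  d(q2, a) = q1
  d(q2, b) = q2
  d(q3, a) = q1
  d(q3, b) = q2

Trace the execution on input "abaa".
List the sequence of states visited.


Input: abaa
d(q0, a) = q0
d(q0, b) = q3
d(q3, a) = q1
d(q1, a) = q0


q0 -> q0 -> q3 -> q1 -> q0


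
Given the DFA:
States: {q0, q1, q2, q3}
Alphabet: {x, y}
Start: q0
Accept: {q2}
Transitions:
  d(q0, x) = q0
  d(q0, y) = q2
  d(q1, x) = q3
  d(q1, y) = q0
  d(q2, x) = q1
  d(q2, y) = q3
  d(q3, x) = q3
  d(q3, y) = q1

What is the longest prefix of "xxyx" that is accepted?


Run the DFA, marking each prefix where the state is accepting:
  "" -> q0 [reject]
  "x" -> q0 [reject]
  "xx" -> q0 [reject]
  "xxy" -> q2 [accept]
  "xxyx" -> q1 [reject]

"xxy"


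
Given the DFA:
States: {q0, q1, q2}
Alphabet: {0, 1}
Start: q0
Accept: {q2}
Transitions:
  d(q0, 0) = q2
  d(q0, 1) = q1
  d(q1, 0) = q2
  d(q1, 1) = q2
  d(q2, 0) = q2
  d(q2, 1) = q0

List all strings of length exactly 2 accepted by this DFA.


All strings of length 2: 4 total
Accepted: 3

"00", "10", "11"


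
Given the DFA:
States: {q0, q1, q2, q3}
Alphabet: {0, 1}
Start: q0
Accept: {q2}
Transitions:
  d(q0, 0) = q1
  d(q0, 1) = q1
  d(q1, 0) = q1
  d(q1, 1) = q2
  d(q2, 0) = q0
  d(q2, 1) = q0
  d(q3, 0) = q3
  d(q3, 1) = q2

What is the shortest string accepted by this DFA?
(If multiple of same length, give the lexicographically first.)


BFS by string length (lex-first path to each state shown):
  len 0: q0<-""
  len 1: q1<-"0"
  len 2: q1<-"00", q2<-"01"
Found accept state at length 2.

"01"
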